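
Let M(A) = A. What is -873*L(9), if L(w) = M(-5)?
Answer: 4365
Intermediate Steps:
L(w) = -5
-873*L(9) = -873*(-5) = 4365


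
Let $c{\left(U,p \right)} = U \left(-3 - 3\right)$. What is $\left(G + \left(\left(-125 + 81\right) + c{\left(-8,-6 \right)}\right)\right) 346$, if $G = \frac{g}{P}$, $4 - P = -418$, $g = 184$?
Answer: $\frac{323856}{211} \approx 1534.9$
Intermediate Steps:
$c{\left(U,p \right)} = - 6 U$ ($c{\left(U,p \right)} = U \left(-3 - 3\right) = U \left(-6\right) = - 6 U$)
$P = 422$ ($P = 4 - -418 = 4 + 418 = 422$)
$G = \frac{92}{211}$ ($G = \frac{184}{422} = 184 \cdot \frac{1}{422} = \frac{92}{211} \approx 0.43602$)
$\left(G + \left(\left(-125 + 81\right) + c{\left(-8,-6 \right)}\right)\right) 346 = \left(\frac{92}{211} + \left(\left(-125 + 81\right) - -48\right)\right) 346 = \left(\frac{92}{211} + \left(-44 + 48\right)\right) 346 = \left(\frac{92}{211} + 4\right) 346 = \frac{936}{211} \cdot 346 = \frac{323856}{211}$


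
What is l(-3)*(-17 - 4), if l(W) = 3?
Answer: -63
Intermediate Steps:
l(-3)*(-17 - 4) = 3*(-17 - 4) = 3*(-21) = -63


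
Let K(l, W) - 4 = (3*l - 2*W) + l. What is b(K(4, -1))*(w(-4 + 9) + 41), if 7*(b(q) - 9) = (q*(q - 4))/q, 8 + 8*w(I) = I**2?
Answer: 27945/56 ≈ 499.02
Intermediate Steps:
w(I) = -1 + I**2/8
K(l, W) = 4 - 2*W + 4*l (K(l, W) = 4 + ((3*l - 2*W) + l) = 4 + ((-2*W + 3*l) + l) = 4 + (-2*W + 4*l) = 4 - 2*W + 4*l)
b(q) = 59/7 + q/7 (b(q) = 9 + ((q*(q - 4))/q)/7 = 9 + ((q*(-4 + q))/q)/7 = 9 + (-4 + q)/7 = 9 + (-4/7 + q/7) = 59/7 + q/7)
b(K(4, -1))*(w(-4 + 9) + 41) = (59/7 + (4 - 2*(-1) + 4*4)/7)*((-1 + (-4 + 9)**2/8) + 41) = (59/7 + (4 + 2 + 16)/7)*((-1 + (1/8)*5**2) + 41) = (59/7 + (1/7)*22)*((-1 + (1/8)*25) + 41) = (59/7 + 22/7)*((-1 + 25/8) + 41) = 81*(17/8 + 41)/7 = (81/7)*(345/8) = 27945/56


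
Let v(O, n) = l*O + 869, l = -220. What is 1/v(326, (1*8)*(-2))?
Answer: -1/70851 ≈ -1.4114e-5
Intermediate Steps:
v(O, n) = 869 - 220*O (v(O, n) = -220*O + 869 = 869 - 220*O)
1/v(326, (1*8)*(-2)) = 1/(869 - 220*326) = 1/(869 - 71720) = 1/(-70851) = -1/70851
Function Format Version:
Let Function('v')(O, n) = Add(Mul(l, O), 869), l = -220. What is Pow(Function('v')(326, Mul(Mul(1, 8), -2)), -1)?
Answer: Rational(-1, 70851) ≈ -1.4114e-5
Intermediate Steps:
Function('v')(O, n) = Add(869, Mul(-220, O)) (Function('v')(O, n) = Add(Mul(-220, O), 869) = Add(869, Mul(-220, O)))
Pow(Function('v')(326, Mul(Mul(1, 8), -2)), -1) = Pow(Add(869, Mul(-220, 326)), -1) = Pow(Add(869, -71720), -1) = Pow(-70851, -1) = Rational(-1, 70851)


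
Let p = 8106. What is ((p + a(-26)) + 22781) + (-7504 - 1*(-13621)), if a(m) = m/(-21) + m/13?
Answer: 777068/21 ≈ 37003.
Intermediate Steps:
a(m) = 8*m/273 (a(m) = m*(-1/21) + m*(1/13) = -m/21 + m/13 = 8*m/273)
((p + a(-26)) + 22781) + (-7504 - 1*(-13621)) = ((8106 + (8/273)*(-26)) + 22781) + (-7504 - 1*(-13621)) = ((8106 - 16/21) + 22781) + (-7504 + 13621) = (170210/21 + 22781) + 6117 = 648611/21 + 6117 = 777068/21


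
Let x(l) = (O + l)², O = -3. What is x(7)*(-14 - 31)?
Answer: -720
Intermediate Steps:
x(l) = (-3 + l)²
x(7)*(-14 - 31) = (-3 + 7)²*(-14 - 31) = 4²*(-45) = 16*(-45) = -720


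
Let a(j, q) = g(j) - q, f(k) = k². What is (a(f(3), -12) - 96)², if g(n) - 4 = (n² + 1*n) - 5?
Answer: 25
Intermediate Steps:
g(n) = -1 + n + n² (g(n) = 4 + ((n² + 1*n) - 5) = 4 + ((n² + n) - 5) = 4 + ((n + n²) - 5) = 4 + (-5 + n + n²) = -1 + n + n²)
a(j, q) = -1 + j + j² - q (a(j, q) = (-1 + j + j²) - q = -1 + j + j² - q)
(a(f(3), -12) - 96)² = ((-1 + 3² + (3²)² - 1*(-12)) - 96)² = ((-1 + 9 + 9² + 12) - 96)² = ((-1 + 9 + 81 + 12) - 96)² = (101 - 96)² = 5² = 25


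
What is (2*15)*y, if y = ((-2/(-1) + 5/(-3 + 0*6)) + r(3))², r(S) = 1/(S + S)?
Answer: 15/2 ≈ 7.5000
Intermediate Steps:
r(S) = 1/(2*S)
y = ¼ (y = ((-2/(-1) + 5/(-3 + 0*6)) + (½)/3)² = ((-2*(-1) + 5/(-3 + 0)) + (½)*(⅓))² = ((2 + 5/(-3)) + ⅙)² = ((2 + 5*(-⅓)) + ⅙)² = ((2 - 5/3) + ⅙)² = (⅓ + ⅙)² = (½)² = ¼ ≈ 0.25000)
(2*15)*y = (2*15)*(¼) = 30*(¼) = 15/2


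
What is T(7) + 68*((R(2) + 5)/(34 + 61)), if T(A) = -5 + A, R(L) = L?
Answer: 666/95 ≈ 7.0105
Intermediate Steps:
T(7) + 68*((R(2) + 5)/(34 + 61)) = (-5 + 7) + 68*((2 + 5)/(34 + 61)) = 2 + 68*(7/95) = 2 + 476/95 = 666/95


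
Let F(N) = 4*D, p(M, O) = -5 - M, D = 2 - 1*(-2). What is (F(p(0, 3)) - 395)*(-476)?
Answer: 180404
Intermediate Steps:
D = 4 (D = 2 + 2 = 4)
F(N) = 16 (F(N) = 4*4 = 16)
(F(p(0, 3)) - 395)*(-476) = (16 - 395)*(-476) = -379*(-476) = 180404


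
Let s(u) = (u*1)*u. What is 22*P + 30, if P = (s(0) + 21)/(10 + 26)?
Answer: 257/6 ≈ 42.833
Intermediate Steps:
s(u) = u² (s(u) = u*u = u²)
P = 7/12 (P = (0² + 21)/(10 + 26) = (0 + 21)/36 = 21*(1/36) = 7/12 ≈ 0.58333)
22*P + 30 = 22*(7/12) + 30 = 77/6 + 30 = 257/6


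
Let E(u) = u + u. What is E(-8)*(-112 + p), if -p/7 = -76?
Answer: -6720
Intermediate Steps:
p = 532 (p = -7*(-76) = 532)
E(u) = 2*u
E(-8)*(-112 + p) = (2*(-8))*(-112 + 532) = -16*420 = -6720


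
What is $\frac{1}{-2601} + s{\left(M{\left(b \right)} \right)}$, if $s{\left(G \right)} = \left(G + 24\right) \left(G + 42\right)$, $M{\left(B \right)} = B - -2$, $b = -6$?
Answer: $\frac{1976759}{2601} \approx 760.0$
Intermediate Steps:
$M{\left(B \right)} = 2 + B$ ($M{\left(B \right)} = B + 2 = 2 + B$)
$s{\left(G \right)} = \left(24 + G\right) \left(42 + G\right)$
$\frac{1}{-2601} + s{\left(M{\left(b \right)} \right)} = \frac{1}{-2601} + \left(1008 + \left(2 - 6\right)^{2} + 66 \left(2 - 6\right)\right) = - \frac{1}{2601} + \left(1008 + \left(-4\right)^{2} + 66 \left(-4\right)\right) = - \frac{1}{2601} + \left(1008 + 16 - 264\right) = - \frac{1}{2601} + 760 = \frac{1976759}{2601}$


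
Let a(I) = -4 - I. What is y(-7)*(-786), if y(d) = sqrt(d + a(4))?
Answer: -786*I*sqrt(15) ≈ -3044.2*I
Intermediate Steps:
y(d) = sqrt(-8 + d) (y(d) = sqrt(d + (-4 - 1*4)) = sqrt(d + (-4 - 4)) = sqrt(d - 8) = sqrt(-8 + d))
y(-7)*(-786) = sqrt(-8 - 7)*(-786) = sqrt(-15)*(-786) = (I*sqrt(15))*(-786) = -786*I*sqrt(15)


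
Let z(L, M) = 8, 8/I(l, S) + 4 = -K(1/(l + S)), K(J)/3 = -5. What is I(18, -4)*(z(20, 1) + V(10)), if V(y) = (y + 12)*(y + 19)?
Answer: 5168/11 ≈ 469.82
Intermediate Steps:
V(y) = (12 + y)*(19 + y)
K(J) = -15 (K(J) = 3*(-5) = -15)
I(l, S) = 8/11 (I(l, S) = 8/(-4 - 1*(-15)) = 8/(-4 + 15) = 8/11)
I(18, -4)*(z(20, 1) + V(10)) = 8*(8 + (228 + 10² + 31*10))/11 = 8*(8 + (228 + 100 + 310))/11 = 8*(8 + 638)/11 = (8/11)*646 = 5168/11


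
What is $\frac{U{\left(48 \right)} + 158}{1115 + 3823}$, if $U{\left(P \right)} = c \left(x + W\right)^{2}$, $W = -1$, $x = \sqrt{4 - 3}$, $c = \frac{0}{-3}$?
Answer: $\frac{79}{2469} \approx 0.031997$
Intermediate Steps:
$c = 0$ ($c = 0 \left(- \frac{1}{3}\right) = 0$)
$x = 1$ ($x = \sqrt{1} = 1$)
$U{\left(P \right)} = 0$ ($U{\left(P \right)} = 0 \left(1 - 1\right)^{2} = 0 \cdot 0^{2} = 0 \cdot 0 = 0$)
$\frac{U{\left(48 \right)} + 158}{1115 + 3823} = \frac{0 + 158}{1115 + 3823} = \frac{158}{4938} = 158 \cdot \frac{1}{4938} = \frac{79}{2469}$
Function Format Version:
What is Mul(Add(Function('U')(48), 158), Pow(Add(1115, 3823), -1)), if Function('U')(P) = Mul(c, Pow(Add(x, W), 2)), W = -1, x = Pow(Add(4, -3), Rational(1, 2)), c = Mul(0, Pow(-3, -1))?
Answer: Rational(79, 2469) ≈ 0.031997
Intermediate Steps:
c = 0 (c = Mul(0, Rational(-1, 3)) = 0)
x = 1 (x = Pow(1, Rational(1, 2)) = 1)
Function('U')(P) = 0 (Function('U')(P) = Mul(0, Pow(Add(1, -1), 2)) = Mul(0, Pow(0, 2)) = Mul(0, 0) = 0)
Mul(Add(Function('U')(48), 158), Pow(Add(1115, 3823), -1)) = Mul(Add(0, 158), Pow(Add(1115, 3823), -1)) = Mul(158, Pow(4938, -1)) = Mul(158, Rational(1, 4938)) = Rational(79, 2469)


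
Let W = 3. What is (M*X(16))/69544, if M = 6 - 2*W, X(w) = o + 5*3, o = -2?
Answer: 0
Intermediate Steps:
X(w) = 13 (X(w) = -2 + 5*3 = -2 + 15 = 13)
M = 0 (M = 6 - 2*3 = 6 - 6 = 0)
(M*X(16))/69544 = (0*13)/69544 = 0*(1/69544) = 0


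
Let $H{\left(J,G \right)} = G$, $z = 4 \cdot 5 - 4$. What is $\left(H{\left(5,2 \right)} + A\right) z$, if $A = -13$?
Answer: $-176$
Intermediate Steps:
$z = 16$ ($z = 20 - 4 = 16$)
$\left(H{\left(5,2 \right)} + A\right) z = \left(2 - 13\right) 16 = \left(-11\right) 16 = -176$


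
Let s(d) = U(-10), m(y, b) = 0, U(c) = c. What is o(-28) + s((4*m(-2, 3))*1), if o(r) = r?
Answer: -38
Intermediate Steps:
s(d) = -10
o(-28) + s((4*m(-2, 3))*1) = -28 - 10 = -38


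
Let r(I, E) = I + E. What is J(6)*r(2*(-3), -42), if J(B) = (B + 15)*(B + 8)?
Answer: -14112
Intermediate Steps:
J(B) = (8 + B)*(15 + B) (J(B) = (15 + B)*(8 + B) = (8 + B)*(15 + B))
r(I, E) = E + I
J(6)*r(2*(-3), -42) = (120 + 6² + 23*6)*(-42 + 2*(-3)) = (120 + 36 + 138)*(-42 - 6) = 294*(-48) = -14112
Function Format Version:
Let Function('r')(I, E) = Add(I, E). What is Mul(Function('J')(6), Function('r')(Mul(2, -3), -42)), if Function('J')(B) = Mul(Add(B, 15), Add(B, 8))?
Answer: -14112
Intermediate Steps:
Function('J')(B) = Mul(Add(8, B), Add(15, B)) (Function('J')(B) = Mul(Add(15, B), Add(8, B)) = Mul(Add(8, B), Add(15, B)))
Function('r')(I, E) = Add(E, I)
Mul(Function('J')(6), Function('r')(Mul(2, -3), -42)) = Mul(Add(120, Pow(6, 2), Mul(23, 6)), Add(-42, Mul(2, -3))) = Mul(Add(120, 36, 138), Add(-42, -6)) = Mul(294, -48) = -14112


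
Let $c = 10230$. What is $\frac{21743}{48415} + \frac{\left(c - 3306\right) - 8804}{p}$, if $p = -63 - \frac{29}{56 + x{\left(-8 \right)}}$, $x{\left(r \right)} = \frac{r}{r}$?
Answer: $\frac{263343053}{8763115} \approx 30.051$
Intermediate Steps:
$x{\left(r \right)} = 1$
$p = - \frac{3620}{57}$ ($p = -63 - \frac{29}{56 + 1} = -63 - \frac{29}{57} = - \frac{3620}{57} \approx -63.509$)
$\frac{21743}{48415} + \frac{\left(c - 3306\right) - 8804}{p} = \frac{21743}{48415} + \frac{\left(10230 - 3306\right) - 8804}{- \frac{3620}{57}} = 21743 \cdot \frac{1}{48415} + \left(6924 - 8804\right) \left(- \frac{57}{3620}\right) = \frac{21743}{48415} - - \frac{5358}{181} = \frac{21743}{48415} + \frac{5358}{181} = \frac{263343053}{8763115}$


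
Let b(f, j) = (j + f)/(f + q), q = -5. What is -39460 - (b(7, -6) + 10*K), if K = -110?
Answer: -76721/2 ≈ -38361.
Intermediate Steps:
b(f, j) = (f + j)/(-5 + f) (b(f, j) = (j + f)/(f - 5) = (f + j)/(-5 + f))
-39460 - (b(7, -6) + 10*K) = -39460 - ((7 - 6)/(-5 + 7) + 10*(-110)) = -39460 - (1/2 - 1100) = -39460 - 1*(-2199/2) = -39460 + 2199/2 = -76721/2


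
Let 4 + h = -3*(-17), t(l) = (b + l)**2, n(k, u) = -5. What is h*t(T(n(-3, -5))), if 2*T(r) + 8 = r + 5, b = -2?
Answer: 1692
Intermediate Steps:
T(r) = -3/2 + r/2 (T(r) = -4 + (r + 5)/2 = -4 + (5 + r)/2 = -4 + (5/2 + r/2) = -3/2 + r/2)
t(l) = (-2 + l)**2
h = 47 (h = -4 - 3*(-17) = -4 + 51 = 47)
h*t(T(n(-3, -5))) = 47*(-2 + (-3/2 + (1/2)*(-5)))**2 = 47*(-2 + (-3/2 - 5/2))**2 = 47*(-2 - 4)**2 = 47*(-6)**2 = 47*36 = 1692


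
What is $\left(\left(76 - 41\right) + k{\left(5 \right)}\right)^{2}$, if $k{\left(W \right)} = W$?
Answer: $1600$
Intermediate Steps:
$\left(\left(76 - 41\right) + k{\left(5 \right)}\right)^{2} = \left(\left(76 - 41\right) + 5\right)^{2} = \left(35 + 5\right)^{2} = 40^{2} = 1600$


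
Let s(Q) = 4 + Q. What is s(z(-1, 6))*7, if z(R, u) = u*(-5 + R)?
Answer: -224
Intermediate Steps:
s(z(-1, 6))*7 = (4 + 6*(-5 - 1))*7 = (4 + 6*(-6))*7 = (4 - 36)*7 = -32*7 = -224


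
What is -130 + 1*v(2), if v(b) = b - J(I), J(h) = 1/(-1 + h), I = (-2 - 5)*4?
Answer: -3711/29 ≈ -127.97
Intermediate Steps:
I = -28 (I = -7*4 = -28)
v(b) = 1/29 + b (v(b) = b - 1/(-1 - 28) = b - 1/(-29) = b - 1*(-1/29) = b + 1/29 = 1/29 + b)
-130 + 1*v(2) = -130 + 1*(1/29 + 2) = -130 + 1*(59/29) = -130 + 59/29 = -3711/29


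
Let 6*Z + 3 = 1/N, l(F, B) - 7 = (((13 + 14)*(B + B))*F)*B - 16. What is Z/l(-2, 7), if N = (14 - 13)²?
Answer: 1/15903 ≈ 6.2881e-5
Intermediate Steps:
N = 1 (N = 1² = 1)
l(F, B) = -9 + 54*F*B² (l(F, B) = 7 + ((((13 + 14)*(B + B))*F)*B - 16) = 7 + (((27*(2*B))*F)*B - 16) = 7 + (((54*B)*F)*B - 16) = 7 + ((54*B*F)*B - 16) = 7 + (54*F*B² - 16) = 7 + (-16 + 54*F*B²) = -9 + 54*F*B²)
Z = -⅓ (Z = -½ + (⅙)/1 = -½ + (⅙)*1 = -½ + ⅙ = -⅓ ≈ -0.33333)
Z/l(-2, 7) = -1/(3*(-9 + 54*(-2)*7²)) = -1/(3*(-9 + 54*(-2)*49)) = -1/(3*(-9 - 5292)) = -⅓/(-5301) = -⅓*(-1/5301) = 1/15903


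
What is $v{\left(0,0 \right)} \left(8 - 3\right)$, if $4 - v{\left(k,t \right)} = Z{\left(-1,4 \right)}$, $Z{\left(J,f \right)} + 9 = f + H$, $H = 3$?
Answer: $30$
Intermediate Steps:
$Z{\left(J,f \right)} = -6 + f$ ($Z{\left(J,f \right)} = -9 + \left(f + 3\right) = -9 + \left(3 + f\right) = -6 + f$)
$v{\left(k,t \right)} = 6$ ($v{\left(k,t \right)} = 4 - \left(-6 + 4\right) = 4 - -2 = 4 + 2 = 6$)
$v{\left(0,0 \right)} \left(8 - 3\right) = 6 \left(8 - 3\right) = 6 \cdot 5 = 30$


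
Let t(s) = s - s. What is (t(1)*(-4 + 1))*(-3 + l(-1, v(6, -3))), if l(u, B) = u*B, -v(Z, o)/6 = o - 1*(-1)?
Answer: 0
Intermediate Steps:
t(s) = 0
v(Z, o) = -6 - 6*o (v(Z, o) = -6*(o - 1*(-1)) = -6*(o + 1) = -6*(1 + o) = -6 - 6*o)
l(u, B) = B*u
(t(1)*(-4 + 1))*(-3 + l(-1, v(6, -3))) = (0*(-4 + 1))*(-3 + (-6 - 6*(-3))*(-1)) = (0*(-3))*(-3 + (-6 + 18)*(-1)) = 0*(-3 + 12*(-1)) = 0*(-3 - 12) = 0*(-15) = 0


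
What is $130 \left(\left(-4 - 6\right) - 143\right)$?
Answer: $-19890$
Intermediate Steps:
$130 \left(\left(-4 - 6\right) - 143\right) = 130 \left(-10 - 143\right) = 130 \left(-153\right) = -19890$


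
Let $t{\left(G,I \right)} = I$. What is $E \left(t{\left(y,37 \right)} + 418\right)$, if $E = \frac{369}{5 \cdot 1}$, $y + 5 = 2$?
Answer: $33579$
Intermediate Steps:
$y = -3$ ($y = -5 + 2 = -3$)
$E = \frac{369}{5} \approx 73.8$
$E \left(t{\left(y,37 \right)} + 418\right) = \frac{369 \left(37 + 418\right)}{5} = \frac{369}{5} \cdot 455 = 33579$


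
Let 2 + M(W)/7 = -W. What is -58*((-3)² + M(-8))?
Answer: -2958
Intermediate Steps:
M(W) = -14 - 7*W (M(W) = -14 + 7*(-W) = -14 - 7*W)
-58*((-3)² + M(-8)) = -58*((-3)² + (-14 - 7*(-8))) = -58*(9 + (-14 + 56)) = -58*(9 + 42) = -58*51 = -2958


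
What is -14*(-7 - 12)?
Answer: 266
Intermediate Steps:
-14*(-7 - 12) = -14*(-19) = 266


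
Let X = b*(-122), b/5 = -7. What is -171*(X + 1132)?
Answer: -923742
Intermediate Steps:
b = -35 (b = 5*(-7) = -35)
X = 4270 (X = -35*(-122) = 4270)
-171*(X + 1132) = -171*(4270 + 1132) = -171*5402 = -923742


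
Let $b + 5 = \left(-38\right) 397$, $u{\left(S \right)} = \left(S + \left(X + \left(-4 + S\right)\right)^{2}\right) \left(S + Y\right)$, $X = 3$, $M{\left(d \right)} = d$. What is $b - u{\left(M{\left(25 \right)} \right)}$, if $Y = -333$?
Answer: $170017$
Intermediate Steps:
$u{\left(S \right)} = \left(-333 + S\right) \left(S + \left(-1 + S\right)^{2}\right)$ ($u{\left(S \right)} = \left(S + \left(3 + \left(-4 + S\right)\right)^{2}\right) \left(S - 333\right) = \left(S + \left(-1 + S\right)^{2}\right) \left(-333 + S\right) = \left(-333 + S\right) \left(S + \left(-1 + S\right)^{2}\right)$)
$b = -15091$ ($b = -5 - 15086 = -15091$)
$b - u{\left(M{\left(25 \right)} \right)} = -15091 - \left(-333 + 25^{3} - 334 \cdot 25^{2} + 334 \cdot 25\right) = -15091 - \left(-333 + 15625 - 208750 + 8350\right) = -15091 - -185108 = -15091 + 185108 = 170017$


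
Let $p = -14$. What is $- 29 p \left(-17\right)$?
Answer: $-6902$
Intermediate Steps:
$- 29 p \left(-17\right) = \left(-29\right) \left(-14\right) \left(-17\right) = 406 \left(-17\right) = -6902$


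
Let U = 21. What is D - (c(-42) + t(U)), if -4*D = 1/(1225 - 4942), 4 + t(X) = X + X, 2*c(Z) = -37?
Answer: -289925/14868 ≈ -19.500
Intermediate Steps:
c(Z) = -37/2 (c(Z) = (1/2)*(-37) = -37/2)
t(X) = -4 + 2*X (t(X) = -4 + (X + X) = -4 + 2*X)
D = 1/14868 (D = -1/(4*(1225 - 4942)) = -1/4/(-3717) = -1/4*(-1/3717) = 1/14868 ≈ 6.7258e-5)
D - (c(-42) + t(U)) = 1/14868 - (-37/2 + (-4 + 2*21)) = 1/14868 - (-37/2 + (-4 + 42)) = 1/14868 - (-37/2 + 38) = 1/14868 - 1*39/2 = 1/14868 - 39/2 = -289925/14868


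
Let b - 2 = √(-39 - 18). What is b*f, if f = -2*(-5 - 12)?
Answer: 68 + 34*I*√57 ≈ 68.0 + 256.69*I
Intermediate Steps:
b = 2 + I*√57 (b = 2 + √(-39 - 18) = 2 + √(-57) = 2 + I*√57 ≈ 2.0 + 7.5498*I)
f = 34 (f = -2*(-17) = 34)
b*f = (2 + I*√57)*34 = 68 + 34*I*√57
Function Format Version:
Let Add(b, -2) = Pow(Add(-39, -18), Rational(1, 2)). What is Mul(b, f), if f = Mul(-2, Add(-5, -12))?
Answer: Add(68, Mul(34, I, Pow(57, Rational(1, 2)))) ≈ Add(68.000, Mul(256.69, I))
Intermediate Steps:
b = Add(2, Mul(I, Pow(57, Rational(1, 2)))) (b = Add(2, Pow(Add(-39, -18), Rational(1, 2))) = Add(2, Pow(-57, Rational(1, 2))) = Add(2, Mul(I, Pow(57, Rational(1, 2)))) ≈ Add(2.0000, Mul(7.5498, I)))
f = 34 (f = Mul(-2, -17) = 34)
Mul(b, f) = Mul(Add(2, Mul(I, Pow(57, Rational(1, 2)))), 34) = Add(68, Mul(34, I, Pow(57, Rational(1, 2))))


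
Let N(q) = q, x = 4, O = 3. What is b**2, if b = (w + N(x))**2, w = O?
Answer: 2401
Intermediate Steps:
w = 3
b = 49 (b = (3 + 4)**2 = 7**2 = 49)
b**2 = 49**2 = 2401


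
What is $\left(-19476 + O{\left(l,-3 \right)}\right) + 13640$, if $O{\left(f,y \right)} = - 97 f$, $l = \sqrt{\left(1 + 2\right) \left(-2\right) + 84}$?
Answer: $-5836 - 97 \sqrt{78} \approx -6692.7$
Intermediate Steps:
$l = \sqrt{78}$ ($l = \sqrt{3 \left(-2\right) + 84} = \sqrt{-6 + 84} = \sqrt{78} \approx 8.8318$)
$\left(-19476 + O{\left(l,-3 \right)}\right) + 13640 = \left(-19476 - 97 \sqrt{78}\right) + 13640 = -5836 - 97 \sqrt{78}$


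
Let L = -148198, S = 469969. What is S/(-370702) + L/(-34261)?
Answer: 38835687087/12700621222 ≈ 3.0578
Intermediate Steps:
S/(-370702) + L/(-34261) = 469969/(-370702) - 148198/(-34261) = 469969*(-1/370702) - 148198*(-1/34261) = -469969/370702 + 148198/34261 = 38835687087/12700621222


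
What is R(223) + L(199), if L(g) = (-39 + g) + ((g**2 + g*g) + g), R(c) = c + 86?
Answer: 79870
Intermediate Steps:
R(c) = 86 + c
L(g) = -39 + 2*g + 2*g**2 (L(g) = (-39 + g) + ((g**2 + g**2) + g) = (-39 + g) + (2*g**2 + g) = (-39 + g) + (g + 2*g**2) = -39 + 2*g + 2*g**2)
R(223) + L(199) = (86 + 223) + (-39 + 2*199 + 2*199**2) = 309 + (-39 + 398 + 2*39601) = 309 + (-39 + 398 + 79202) = 309 + 79561 = 79870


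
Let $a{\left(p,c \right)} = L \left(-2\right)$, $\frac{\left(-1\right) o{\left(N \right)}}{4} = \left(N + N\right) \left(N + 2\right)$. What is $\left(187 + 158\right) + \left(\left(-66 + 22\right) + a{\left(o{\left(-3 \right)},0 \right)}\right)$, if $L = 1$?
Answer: $299$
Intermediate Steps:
$o{\left(N \right)} = - 8 N \left(2 + N\right)$ ($o{\left(N \right)} = - 4 \left(N + N\right) \left(N + 2\right) = - 4 \cdot 2 N \left(2 + N\right) = - 8 N \left(2 + N\right)$)
$a{\left(p,c \right)} = -2$ ($a{\left(p,c \right)} = 1 \left(-2\right) = -2$)
$\left(187 + 158\right) + \left(\left(-66 + 22\right) + a{\left(o{\left(-3 \right)},0 \right)}\right) = \left(187 + 158\right) + \left(\left(-66 + 22\right) - 2\right) = 345 - 46 = 299$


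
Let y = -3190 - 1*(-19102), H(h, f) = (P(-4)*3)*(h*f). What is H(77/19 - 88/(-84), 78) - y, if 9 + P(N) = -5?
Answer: -619788/19 ≈ -32620.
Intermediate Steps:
P(N) = -14 (P(N) = -9 - 5 = -14)
H(h, f) = -42*f*h (H(h, f) = (-14*3)*(h*f) = -42*f*h)
y = 15912 (y = -3190 + 19102 = 15912)
H(77/19 - 88/(-84), 78) - y = -42*78*(77/19 - 88/(-84)) - 1*15912 = -42*78*(77*(1/19) - 88*(-1/84)) - 15912 = -42*78*(77/19 + 22/21) - 15912 = -42*78*2035/399 - 15912 = -317460/19 - 15912 = -619788/19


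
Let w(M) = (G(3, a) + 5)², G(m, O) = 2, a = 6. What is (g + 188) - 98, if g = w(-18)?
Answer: 139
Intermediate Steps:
w(M) = 49 (w(M) = (2 + 5)² = 7² = 49)
g = 49
(g + 188) - 98 = (49 + 188) - 98 = 237 - 98 = 139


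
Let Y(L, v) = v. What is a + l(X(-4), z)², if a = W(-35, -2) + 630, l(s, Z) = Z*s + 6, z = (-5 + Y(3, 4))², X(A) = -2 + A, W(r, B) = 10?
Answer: 640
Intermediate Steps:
z = 1 (z = (-5 + 4)² = (-1)² = 1)
l(s, Z) = 6 + Z*s
a = 640 (a = 10 + 630 = 640)
a + l(X(-4), z)² = 640 + (6 + 1*(-2 - 4))² = 640 + (6 + 1*(-6))² = 640 + (6 - 6)² = 640 + 0² = 640 + 0 = 640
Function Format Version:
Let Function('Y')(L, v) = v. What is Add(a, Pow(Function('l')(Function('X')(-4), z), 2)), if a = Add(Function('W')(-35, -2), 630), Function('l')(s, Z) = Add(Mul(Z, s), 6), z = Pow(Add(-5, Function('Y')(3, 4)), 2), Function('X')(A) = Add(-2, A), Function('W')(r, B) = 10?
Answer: 640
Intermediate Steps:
z = 1 (z = Pow(Add(-5, 4), 2) = Pow(-1, 2) = 1)
Function('l')(s, Z) = Add(6, Mul(Z, s))
a = 640 (a = Add(10, 630) = 640)
Add(a, Pow(Function('l')(Function('X')(-4), z), 2)) = Add(640, Pow(Add(6, Mul(1, Add(-2, -4))), 2)) = Add(640, Pow(Add(6, Mul(1, -6)), 2)) = Add(640, Pow(Add(6, -6), 2)) = Add(640, Pow(0, 2)) = Add(640, 0) = 640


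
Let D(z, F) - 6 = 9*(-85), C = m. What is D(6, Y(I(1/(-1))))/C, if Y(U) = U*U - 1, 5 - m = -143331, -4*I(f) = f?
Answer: -33/6232 ≈ -0.0052952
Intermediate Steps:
I(f) = -f/4
m = 143336 (m = 5 - 1*(-143331) = 5 + 143331 = 143336)
C = 143336
Y(U) = -1 + U**2 (Y(U) = U**2 - 1 = -1 + U**2)
D(z, F) = -759 (D(z, F) = 6 + 9*(-85) = 6 - 765 = -759)
D(6, Y(I(1/(-1))))/C = -759/143336 = -759*1/143336 = -33/6232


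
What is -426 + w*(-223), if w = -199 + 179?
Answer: 4034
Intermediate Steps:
w = -20
-426 + w*(-223) = -426 - 20*(-223) = -426 + 4460 = 4034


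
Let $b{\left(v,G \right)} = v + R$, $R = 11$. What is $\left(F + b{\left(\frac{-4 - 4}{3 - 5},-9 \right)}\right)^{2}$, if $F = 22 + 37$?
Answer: $5476$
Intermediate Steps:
$b{\left(v,G \right)} = 11 + v$ ($b{\left(v,G \right)} = v + 11 = 11 + v$)
$F = 59$
$\left(F + b{\left(\frac{-4 - 4}{3 - 5},-9 \right)}\right)^{2} = \left(59 + \left(11 + \frac{-4 - 4}{3 - 5}\right)\right)^{2} = \left(59 + \left(11 - \frac{8}{-2}\right)\right)^{2} = \left(59 + \left(11 - -4\right)\right)^{2} = \left(59 + \left(11 + 4\right)\right)^{2} = \left(59 + 15\right)^{2} = 74^{2} = 5476$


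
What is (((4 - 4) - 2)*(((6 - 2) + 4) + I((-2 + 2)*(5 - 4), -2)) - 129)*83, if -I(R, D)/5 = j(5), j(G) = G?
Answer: -7885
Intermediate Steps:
I(R, D) = -25 (I(R, D) = -5*5 = -25)
(((4 - 4) - 2)*(((6 - 2) + 4) + I((-2 + 2)*(5 - 4), -2)) - 129)*83 = (((4 - 4) - 2)*(((6 - 2) + 4) - 25) - 129)*83 = ((0 - 2)*((4 + 4) - 25) - 129)*83 = (-2*(8 - 25) - 129)*83 = (-2*(-17) - 129)*83 = (34 - 129)*83 = -95*83 = -7885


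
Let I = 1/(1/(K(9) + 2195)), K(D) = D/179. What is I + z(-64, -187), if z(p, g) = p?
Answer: 381458/179 ≈ 2131.1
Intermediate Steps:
K(D) = D/179 (K(D) = D*(1/179) = D/179)
I = 392914/179 (I = 1/(1/((1/179)*9 + 2195)) = 1/(1/(9/179 + 2195)) = 1/(1/(392914/179)) = 1/(179/392914) = 392914/179 ≈ 2195.1)
I + z(-64, -187) = 392914/179 - 64 = 381458/179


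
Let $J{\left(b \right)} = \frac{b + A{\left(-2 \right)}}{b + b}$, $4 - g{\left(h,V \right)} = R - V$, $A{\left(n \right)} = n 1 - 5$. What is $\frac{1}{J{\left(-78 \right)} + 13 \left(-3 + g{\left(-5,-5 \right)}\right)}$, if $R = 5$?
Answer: $- \frac{156}{18167} \approx -0.008587$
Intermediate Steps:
$A{\left(n \right)} = -5 + n$ ($A{\left(n \right)} = n - 5 = -5 + n$)
$g{\left(h,V \right)} = -1 + V$ ($g{\left(h,V \right)} = 4 - \left(5 - V\right) = 4 + \left(-5 + V\right) = -1 + V$)
$J{\left(b \right)} = \frac{-7 + b}{2 b}$ ($J{\left(b \right)} = \frac{b - 7}{b + b} = \frac{b - 7}{2 b} = \left(-7 + b\right) \frac{1}{2 b} = \frac{-7 + b}{2 b}$)
$\frac{1}{J{\left(-78 \right)} + 13 \left(-3 + g{\left(-5,-5 \right)}\right)} = \frac{1}{\frac{-7 - 78}{2 \left(-78\right)} + 13 \left(-3 - 6\right)} = \frac{1}{\frac{1}{2} \left(- \frac{1}{78}\right) \left(-85\right) + 13 \left(-3 - 6\right)} = \frac{1}{\frac{85}{156} + 13 \left(-9\right)} = \frac{1}{\frac{85}{156} - 117} = \frac{1}{- \frac{18167}{156}} = - \frac{156}{18167}$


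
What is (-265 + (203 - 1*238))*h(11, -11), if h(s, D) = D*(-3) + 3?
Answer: -10800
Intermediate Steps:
h(s, D) = 3 - 3*D (h(s, D) = -3*D + 3 = 3 - 3*D)
(-265 + (203 - 1*238))*h(11, -11) = (-265 + (203 - 1*238))*(3 - 3*(-11)) = (-265 + (203 - 238))*(3 + 33) = (-265 - 35)*36 = -300*36 = -10800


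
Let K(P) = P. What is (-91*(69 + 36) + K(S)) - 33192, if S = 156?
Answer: -42591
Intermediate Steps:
(-91*(69 + 36) + K(S)) - 33192 = (-91*(69 + 36) + 156) - 33192 = (-91*105 + 156) - 33192 = (-9555 + 156) - 33192 = -9399 - 33192 = -42591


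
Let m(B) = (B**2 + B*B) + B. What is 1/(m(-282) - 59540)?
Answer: 1/99226 ≈ 1.0078e-5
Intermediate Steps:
m(B) = B + 2*B**2 (m(B) = (B**2 + B**2) + B = 2*B**2 + B = B + 2*B**2)
1/(m(-282) - 59540) = 1/(-282*(1 + 2*(-282)) - 59540) = 1/(-282*(1 - 564) - 59540) = 1/(-282*(-563) - 59540) = 1/(158766 - 59540) = 1/99226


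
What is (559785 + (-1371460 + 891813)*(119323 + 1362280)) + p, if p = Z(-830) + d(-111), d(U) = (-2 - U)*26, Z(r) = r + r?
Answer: -710645873182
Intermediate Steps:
Z(r) = 2*r
d(U) = -52 - 26*U
p = 1174 (p = 2*(-830) + (-52 - 26*(-111)) = -1660 + (-52 + 2886) = -1660 + 2834 = 1174)
(559785 + (-1371460 + 891813)*(119323 + 1362280)) + p = (559785 + (-1371460 + 891813)*(119323 + 1362280)) + 1174 = (559785 - 479647*1481603) + 1174 = (559785 - 710646434141) + 1174 = -710645874356 + 1174 = -710645873182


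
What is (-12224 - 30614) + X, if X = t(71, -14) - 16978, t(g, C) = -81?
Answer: -59897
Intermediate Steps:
X = -17059 (X = -81 - 16978 = -17059)
(-12224 - 30614) + X = (-12224 - 30614) - 17059 = -42838 - 17059 = -59897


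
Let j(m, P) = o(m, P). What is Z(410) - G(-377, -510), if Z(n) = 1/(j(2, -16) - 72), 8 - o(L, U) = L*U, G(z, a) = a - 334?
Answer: 27007/32 ≈ 843.97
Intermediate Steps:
G(z, a) = -334 + a
o(L, U) = 8 - L*U
j(m, P) = 8 - P*m (j(m, P) = 8 - m*P = 8 - P*m)
Z(n) = -1/32 (Z(n) = 1/((8 - 1*(-16)*2) - 72) = 1/((8 + 32) - 72) = 1/(40 - 72) = 1/(-32) = -1/32)
Z(410) - G(-377, -510) = -1/32 - (-334 - 510) = -1/32 - 1*(-844) = -1/32 + 844 = 27007/32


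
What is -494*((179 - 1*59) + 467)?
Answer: -289978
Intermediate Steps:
-494*((179 - 1*59) + 467) = -494*((179 - 59) + 467) = -494*(120 + 467) = -494*587 = -289978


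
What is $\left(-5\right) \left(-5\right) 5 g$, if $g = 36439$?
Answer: $4554875$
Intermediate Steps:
$\left(-5\right) \left(-5\right) 5 g = \left(-5\right) \left(-5\right) 5 \cdot 36439 = 25 \cdot 5 \cdot 36439 = 125 \cdot 36439 = 4554875$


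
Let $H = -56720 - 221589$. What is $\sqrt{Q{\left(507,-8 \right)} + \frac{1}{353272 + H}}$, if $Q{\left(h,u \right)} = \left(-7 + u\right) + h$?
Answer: $\frac{\sqrt{2764770148511}}{74963} \approx 22.181$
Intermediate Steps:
$Q{\left(h,u \right)} = -7 + h + u$
$H = -278309$ ($H = -56720 - 221589 = -278309$)
$\sqrt{Q{\left(507,-8 \right)} + \frac{1}{353272 + H}} = \sqrt{\left(-7 + 507 - 8\right) + \frac{1}{353272 - 278309}} = \sqrt{492 + \frac{1}{74963}} = \sqrt{\frac{36881797}{74963}} = \frac{\sqrt{2764770148511}}{74963}$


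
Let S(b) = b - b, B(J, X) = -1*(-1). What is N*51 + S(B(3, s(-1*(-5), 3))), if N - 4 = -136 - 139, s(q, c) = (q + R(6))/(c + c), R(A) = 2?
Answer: -13821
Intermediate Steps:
s(q, c) = (2 + q)/(2*c) (s(q, c) = (q + 2)/(c + c) = (2 + q)/((2*c)) = (2 + q)*(1/(2*c)) = (2 + q)/(2*c))
B(J, X) = 1
N = -271 (N = 4 + (-136 - 139) = 4 - 275 = -271)
S(b) = 0
N*51 + S(B(3, s(-1*(-5), 3))) = -271*51 + 0 = -13821 + 0 = -13821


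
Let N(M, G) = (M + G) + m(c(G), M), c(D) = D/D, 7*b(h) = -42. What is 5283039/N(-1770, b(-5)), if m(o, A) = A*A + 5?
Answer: 5283039/3131129 ≈ 1.6873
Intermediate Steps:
b(h) = -6 (b(h) = (⅐)*(-42) = -6)
c(D) = 1
m(o, A) = 5 + A² (m(o, A) = A² + 5 = 5 + A²)
N(M, G) = 5 + G + M + M² (N(M, G) = (M + G) + (5 + M²) = (G + M) + (5 + M²) = 5 + G + M + M²)
5283039/N(-1770, b(-5)) = 5283039/(5 - 6 - 1770 + (-1770)²) = 5283039/(5 - 6 - 1770 + 3132900) = 5283039/3131129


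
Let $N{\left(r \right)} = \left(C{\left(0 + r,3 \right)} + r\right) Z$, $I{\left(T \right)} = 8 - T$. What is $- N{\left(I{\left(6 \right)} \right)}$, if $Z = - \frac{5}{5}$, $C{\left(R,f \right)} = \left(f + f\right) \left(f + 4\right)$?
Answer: $44$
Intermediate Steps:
$C{\left(R,f \right)} = 2 f \left(4 + f\right)$
$Z = -1$ ($Z = \left(-5\right) \frac{1}{5} = -1$)
$N{\left(r \right)} = -42 - r$ ($N{\left(r \right)} = \left(2 \cdot 3 \left(4 + 3\right) + r\right) \left(-1\right) = \left(2 \cdot 3 \cdot 7 + r\right) \left(-1\right) = \left(42 + r\right) \left(-1\right) = -42 - r$)
$- N{\left(I{\left(6 \right)} \right)} = - (-42 - \left(8 - 6\right)) = - (-42 - 2) = \left(-1\right) \left(-44\right) = 44$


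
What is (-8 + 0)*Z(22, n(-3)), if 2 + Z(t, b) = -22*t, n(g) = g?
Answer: 3888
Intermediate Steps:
Z(t, b) = -2 - 22*t
(-8 + 0)*Z(22, n(-3)) = (-8 + 0)*(-2 - 22*22) = -8*(-2 - 484) = -8*(-486) = 3888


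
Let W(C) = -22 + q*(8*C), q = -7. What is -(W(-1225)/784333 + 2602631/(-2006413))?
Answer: 1903733589409/1573695927529 ≈ 1.2097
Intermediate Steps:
W(C) = -22 - 56*C
-(W(-1225)/784333 + 2602631/(-2006413)) = -((-22 - 56*(-1225))/784333 + 2602631/(-2006413)) = -((-22 + 68600)*(1/784333) + 2602631*(-1/2006413)) = -(68578*(1/784333) - 2602631/2006413) = -(68578/784333 - 2602631/2006413) = -1*(-1903733589409/1573695927529) = 1903733589409/1573695927529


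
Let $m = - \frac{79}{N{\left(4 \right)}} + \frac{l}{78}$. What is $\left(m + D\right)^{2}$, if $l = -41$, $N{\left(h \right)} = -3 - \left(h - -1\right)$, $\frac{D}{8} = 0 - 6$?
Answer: $\frac{145419481}{97344} \approx 1493.9$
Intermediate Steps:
$D = -48$ ($D = 8 \left(0 - 6\right) = 8 \left(-6\right) = -48$)
$N{\left(h \right)} = -4 - h$ ($N{\left(h \right)} = -3 - \left(h + 1\right) = -3 - \left(1 + h\right) = -4 - h$)
$m = \frac{2917}{312}$ ($m = - \frac{79}{-4 - 4} - \frac{41}{78} = - \frac{79}{-8} - \frac{41}{78} = \left(-79\right) \left(- \frac{1}{8}\right) - \frac{41}{78} = \frac{79}{8} - \frac{41}{78} = \frac{2917}{312} \approx 9.3494$)
$\left(m + D\right)^{2} = \left(\frac{2917}{312} - 48\right)^{2} = \left(- \frac{12059}{312}\right)^{2} = \frac{145419481}{97344}$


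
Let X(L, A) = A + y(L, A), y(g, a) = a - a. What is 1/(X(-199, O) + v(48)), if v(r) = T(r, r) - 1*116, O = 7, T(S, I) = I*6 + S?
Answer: 1/227 ≈ 0.0044053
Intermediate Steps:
T(S, I) = S + 6*I (T(S, I) = 6*I + S = S + 6*I)
y(g, a) = 0
X(L, A) = A (X(L, A) = A + 0 = A)
v(r) = -116 + 7*r (v(r) = (r + 6*r) - 1*116 = 7*r - 116 = -116 + 7*r)
1/(X(-199, O) + v(48)) = 1/(7 + (-116 + 7*48)) = 1/(7 + (-116 + 336)) = 1/(7 + 220) = 1/227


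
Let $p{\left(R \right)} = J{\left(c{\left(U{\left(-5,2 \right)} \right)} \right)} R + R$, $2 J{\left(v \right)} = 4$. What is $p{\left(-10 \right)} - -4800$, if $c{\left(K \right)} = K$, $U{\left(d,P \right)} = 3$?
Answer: $4770$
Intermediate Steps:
$J{\left(v \right)} = 2$ ($J{\left(v \right)} = \frac{1}{2} \cdot 4 = 2$)
$p{\left(R \right)} = 3 R$ ($p{\left(R \right)} = 2 R + R = 3 R$)
$p{\left(-10 \right)} - -4800 = 3 \left(-10\right) - -4800 = -30 + 4800 = 4770$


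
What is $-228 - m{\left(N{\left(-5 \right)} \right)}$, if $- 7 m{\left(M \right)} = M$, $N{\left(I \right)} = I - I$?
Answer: $-228$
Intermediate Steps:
$N{\left(I \right)} = 0$
$m{\left(M \right)} = - \frac{M}{7}$
$-228 - m{\left(N{\left(-5 \right)} \right)} = -228 - \left(- \frac{1}{7}\right) 0 = -228 - 0 = -228 + 0 = -228$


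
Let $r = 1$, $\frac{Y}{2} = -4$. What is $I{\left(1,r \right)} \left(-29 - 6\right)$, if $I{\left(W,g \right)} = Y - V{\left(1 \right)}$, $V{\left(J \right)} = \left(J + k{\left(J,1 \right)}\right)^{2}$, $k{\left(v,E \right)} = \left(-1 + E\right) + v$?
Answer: $420$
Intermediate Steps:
$Y = -8$ ($Y = 2 \left(-4\right) = -8$)
$k{\left(v,E \right)} = -1 + E + v$
$V{\left(J \right)} = 4 J^{2}$ ($V{\left(J \right)} = \left(J + \left(-1 + 1 + J\right)\right)^{2} = \left(J + J\right)^{2} = \left(2 J\right)^{2} = 4 J^{2}$)
$I{\left(W,g \right)} = -12$ ($I{\left(W,g \right)} = -8 - 4 \cdot 1^{2} = -8 - 4 \cdot 1 = -8 - 4 = -12$)
$I{\left(1,r \right)} \left(-29 - 6\right) = - 12 \left(-29 - 6\right) = \left(-12\right) \left(-35\right) = 420$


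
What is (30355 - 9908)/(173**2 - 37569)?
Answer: -20447/7640 ≈ -2.6763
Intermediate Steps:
(30355 - 9908)/(173**2 - 37569) = 20447/(29929 - 37569) = 20447/(-7640) = 20447*(-1/7640) = -20447/7640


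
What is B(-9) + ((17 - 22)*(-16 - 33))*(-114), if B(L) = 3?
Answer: -27927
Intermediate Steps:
B(-9) + ((17 - 22)*(-16 - 33))*(-114) = 3 + ((17 - 22)*(-16 - 33))*(-114) = 3 - 5*(-49)*(-114) = 3 + 245*(-114) = 3 - 27930 = -27927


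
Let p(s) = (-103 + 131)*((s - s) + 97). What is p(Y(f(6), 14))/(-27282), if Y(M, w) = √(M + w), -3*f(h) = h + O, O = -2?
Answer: -1358/13641 ≈ -0.099553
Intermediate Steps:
f(h) = ⅔ - h/3 (f(h) = -(h - 2)/3 = -(-2 + h)/3 = ⅔ - h/3)
p(s) = 2716 (p(s) = 28*(0 + 97) = 28*97 = 2716)
p(Y(f(6), 14))/(-27282) = 2716/(-27282) = 2716*(-1/27282) = -1358/13641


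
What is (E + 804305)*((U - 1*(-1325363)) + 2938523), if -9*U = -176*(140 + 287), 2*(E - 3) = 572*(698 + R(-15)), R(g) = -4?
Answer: 12852492917264/3 ≈ 4.2842e+12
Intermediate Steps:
E = 198487 (E = 3 + (572*(698 - 4))/2 = 3 + (572*694)/2 = 3 + (1/2)*396968 = 3 + 198484 = 198487)
U = 75152/9 (U = -(-176)*(140 + 287)/9 = -(-176)*427/9 = -1/9*(-75152) = 75152/9 ≈ 8350.2)
(E + 804305)*((U - 1*(-1325363)) + 2938523) = (198487 + 804305)*((75152/9 - 1*(-1325363)) + 2938523) = 1002792*((75152/9 + 1325363) + 2938523) = 1002792*(12003419/9 + 2938523) = 1002792*(38450126/9) = 12852492917264/3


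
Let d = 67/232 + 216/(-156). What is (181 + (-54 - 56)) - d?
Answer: 217441/3016 ≈ 72.096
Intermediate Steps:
d = -3305/3016 (d = 67*(1/232) + 216*(-1/156) = 67/232 - 18/13 = -3305/3016 ≈ -1.0958)
(181 + (-54 - 56)) - d = (181 + (-54 - 56)) - 1*(-3305/3016) = (181 - 110) + 3305/3016 = 71 + 3305/3016 = 217441/3016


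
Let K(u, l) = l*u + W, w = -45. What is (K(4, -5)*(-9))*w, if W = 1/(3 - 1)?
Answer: -15795/2 ≈ -7897.5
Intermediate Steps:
W = ½ (W = 1/2 = ½ ≈ 0.50000)
K(u, l) = ½ + l*u (K(u, l) = l*u + ½ = ½ + l*u)
(K(4, -5)*(-9))*w = ((½ - 5*4)*(-9))*(-45) = ((½ - 20)*(-9))*(-45) = -39/2*(-9)*(-45) = (351/2)*(-45) = -15795/2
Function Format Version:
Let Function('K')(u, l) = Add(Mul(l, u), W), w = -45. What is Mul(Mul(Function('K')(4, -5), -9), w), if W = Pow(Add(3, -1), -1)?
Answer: Rational(-15795, 2) ≈ -7897.5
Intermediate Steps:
W = Rational(1, 2) (W = Pow(2, -1) = Rational(1, 2) ≈ 0.50000)
Function('K')(u, l) = Add(Rational(1, 2), Mul(l, u)) (Function('K')(u, l) = Add(Mul(l, u), Rational(1, 2)) = Add(Rational(1, 2), Mul(l, u)))
Mul(Mul(Function('K')(4, -5), -9), w) = Mul(Mul(Add(Rational(1, 2), Mul(-5, 4)), -9), -45) = Mul(Mul(Add(Rational(1, 2), -20), -9), -45) = Mul(Mul(Rational(-39, 2), -9), -45) = Mul(Rational(351, 2), -45) = Rational(-15795, 2)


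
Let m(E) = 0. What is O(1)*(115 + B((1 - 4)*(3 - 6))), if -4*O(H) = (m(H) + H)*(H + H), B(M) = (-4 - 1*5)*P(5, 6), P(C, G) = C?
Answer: -35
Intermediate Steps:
B(M) = -45 (B(M) = (-4 - 1*5)*5 = (-4 - 5)*5 = -9*5 = -45)
O(H) = -H²/2 (O(H) = -(0 + H)*(H + H)/4 = -H*2*H/4 = -H²/2)
O(1)*(115 + B((1 - 4)*(3 - 6))) = (-½*1²)*(115 - 45) = -½*1*70 = -½*70 = -35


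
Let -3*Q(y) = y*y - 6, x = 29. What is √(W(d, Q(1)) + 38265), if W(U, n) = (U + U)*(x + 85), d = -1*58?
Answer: √25041 ≈ 158.24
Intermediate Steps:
d = -58
Q(y) = 2 - y²/3 (Q(y) = -(y*y - 6)/3 = -(y² - 6)/3 = -(-6 + y²)/3 = 2 - y²/3)
W(U, n) = 228*U (W(U, n) = (U + U)*(29 + 85) = (2*U)*114 = 228*U)
√(W(d, Q(1)) + 38265) = √(228*(-58) + 38265) = √(-13224 + 38265) = √25041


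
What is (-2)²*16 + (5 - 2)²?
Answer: 73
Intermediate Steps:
(-2)²*16 + (5 - 2)² = 4*16 + 3² = 64 + 9 = 73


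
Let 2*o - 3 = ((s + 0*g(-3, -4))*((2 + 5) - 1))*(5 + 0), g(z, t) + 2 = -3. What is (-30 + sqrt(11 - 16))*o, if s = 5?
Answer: -2295 + 153*I*sqrt(5)/2 ≈ -2295.0 + 171.06*I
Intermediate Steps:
g(z, t) = -5 (g(z, t) = -2 - 3 = -5)
o = 153/2 (o = 3/2 + (((5 + 0*(-5))*((2 + 5) - 1))*(5 + 0))/2 = 3/2 + (((5 + 0)*(7 - 1))*5)/2 = 3/2 + ((5*6)*5)/2 = 3/2 + (30*5)/2 = 3/2 + (1/2)*150 = 3/2 + 75 = 153/2 ≈ 76.500)
(-30 + sqrt(11 - 16))*o = (-30 + sqrt(11 - 16))*(153/2) = (-30 + sqrt(-5))*(153/2) = (-30 + I*sqrt(5))*(153/2) = -2295 + 153*I*sqrt(5)/2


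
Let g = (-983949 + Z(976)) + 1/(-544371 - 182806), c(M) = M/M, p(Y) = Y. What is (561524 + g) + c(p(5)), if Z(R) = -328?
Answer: -307415531105/727177 ≈ -4.2275e+5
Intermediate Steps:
c(M) = 1
g = -715743596030/727177 (g = (-983949 - 328) + 1/(-544371 - 182806) = -984277 + 1/(-727177) = -984277 - 1/727177 = -715743596030/727177 ≈ -9.8428e+5)
(561524 + g) + c(p(5)) = (561524 - 715743596030/727177) + 1 = -307416258282/727177 + 1 = -307415531105/727177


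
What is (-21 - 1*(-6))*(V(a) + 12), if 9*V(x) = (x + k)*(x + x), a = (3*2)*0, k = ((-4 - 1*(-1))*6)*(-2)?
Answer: -180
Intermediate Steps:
k = 36 (k = ((-4 + 1)*6)*(-2) = -3*6*(-2) = -18*(-2) = 36)
a = 0 (a = 6*0 = 0)
V(x) = 2*x*(36 + x)/9 (V(x) = ((x + 36)*(x + x))/9 = ((36 + x)*(2*x))/9 = (2*x*(36 + x))/9 = 2*x*(36 + x)/9)
(-21 - 1*(-6))*(V(a) + 12) = (-21 - 1*(-6))*((2/9)*0*(36 + 0) + 12) = (-21 + 6)*((2/9)*0*36 + 12) = -15*(0 + 12) = -15*12 = -180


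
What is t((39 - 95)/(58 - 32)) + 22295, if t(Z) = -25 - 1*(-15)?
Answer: 22285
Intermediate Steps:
t(Z) = -10 (t(Z) = -25 + 15 = -10)
t((39 - 95)/(58 - 32)) + 22295 = -10 + 22295 = 22285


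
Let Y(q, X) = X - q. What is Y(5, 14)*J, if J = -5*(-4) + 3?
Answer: 207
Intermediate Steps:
J = 23 (J = 20 + 3 = 23)
Y(5, 14)*J = (14 - 1*5)*23 = (14 - 5)*23 = 9*23 = 207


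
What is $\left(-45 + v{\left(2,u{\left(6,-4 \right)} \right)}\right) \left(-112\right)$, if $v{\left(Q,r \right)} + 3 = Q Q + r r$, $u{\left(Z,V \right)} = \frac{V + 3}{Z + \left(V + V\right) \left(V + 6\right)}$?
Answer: $\frac{123172}{25} \approx 4926.9$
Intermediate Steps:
$u{\left(Z,V \right)} = \frac{3 + V}{Z + 2 V \left(6 + V\right)}$
$v{\left(Q,r \right)} = -3 + Q^{2} + r^{2}$ ($v{\left(Q,r \right)} = -3 + \left(Q Q + r r\right) = -3 + \left(Q^{2} + r^{2}\right) = -3 + Q^{2} + r^{2}$)
$\left(-45 + v{\left(2,u{\left(6,-4 \right)} \right)}\right) \left(-112\right) = \left(-45 + \left(-3 + 2^{2} + \left(\frac{3 - 4}{6 + 2 \left(-4\right)^{2} + 12 \left(-4\right)}\right)^{2}\right)\right) \left(-112\right) = \left(-45 + \left(-3 + 4 + \left(\frac{1}{6 + 2 \cdot 16 - 48} \left(-1\right)\right)^{2}\right)\right) \left(-112\right) = \left(-45 + \left(-3 + 4 + \left(\frac{1}{6 + 32 - 48} \left(-1\right)\right)^{2}\right)\right) \left(-112\right) = \left(-45 + \left(-3 + 4 + \left(\frac{1}{-10} \left(-1\right)\right)^{2}\right)\right) \left(-112\right) = \left(-45 + \left(-3 + 4 + \left(\left(- \frac{1}{10}\right) \left(-1\right)\right)^{2}\right)\right) \left(-112\right) = \left(-45 + \left(-3 + 4 + \left(\frac{1}{10}\right)^{2}\right)\right) \left(-112\right) = \left(-45 + \left(-3 + 4 + \frac{1}{100}\right)\right) \left(-112\right) = \left(-45 + \frac{101}{100}\right) \left(-112\right) = \left(- \frac{4399}{100}\right) \left(-112\right) = \frac{123172}{25}$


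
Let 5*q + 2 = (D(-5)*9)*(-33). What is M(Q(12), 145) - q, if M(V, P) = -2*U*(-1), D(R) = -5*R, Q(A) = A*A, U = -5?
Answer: 7377/5 ≈ 1475.4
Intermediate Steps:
Q(A) = A**2
M(V, P) = -10 (M(V, P) = -2*(-5)*(-1) = 10*(-1) = -10)
q = -7427/5 (q = -2/5 + ((-5*(-5)*9)*(-33))/5 = -2/5 + ((25*9)*(-33))/5 = -2/5 + (225*(-33))/5 = -2/5 + (1/5)*(-7425) = -2/5 - 1485 = -7427/5 ≈ -1485.4)
M(Q(12), 145) - q = -10 - 1*(-7427/5) = -10 + 7427/5 = 7377/5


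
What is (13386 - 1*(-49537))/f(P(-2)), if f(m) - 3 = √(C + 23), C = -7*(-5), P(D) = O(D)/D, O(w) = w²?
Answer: -26967/7 + 8989*√58/7 ≈ 5927.3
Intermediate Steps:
P(D) = D (P(D) = D²/D = D)
C = 35
f(m) = 3 + √58 (f(m) = 3 + √(35 + 23) = 3 + √58)
(13386 - 1*(-49537))/f(P(-2)) = (13386 - 1*(-49537))/(3 + √58) = (13386 + 49537)/(3 + √58) = 62923/(3 + √58)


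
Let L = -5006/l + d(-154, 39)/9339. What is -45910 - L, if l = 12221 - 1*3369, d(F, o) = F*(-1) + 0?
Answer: -172512750257/3757674 ≈ -45909.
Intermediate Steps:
d(F, o) = -F (d(F, o) = -F + 0 = -F)
l = 8852 (l = 12221 - 3369 = 8852)
L = -2063083/3757674 (L = -5006/8852 - 1*(-154)/9339 = -5006*1/8852 + 154*(1/9339) = -2503/4426 + 14/849 = -2063083/3757674 ≈ -0.54903)
-45910 - L = -45910 - 1*(-2063083/3757674) = -45910 + 2063083/3757674 = -172512750257/3757674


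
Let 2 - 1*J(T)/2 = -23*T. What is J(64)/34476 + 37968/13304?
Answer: 42131405/14333397 ≈ 2.9394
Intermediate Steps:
J(T) = 4 + 46*T (J(T) = 4 - (-46)*T = 4 + 46*T)
J(64)/34476 + 37968/13304 = (4 + 46*64)/34476 + 37968/13304 = (4 + 2944)*(1/34476) + 37968*(1/13304) = 2948*(1/34476) + 4746/1663 = 737/8619 + 4746/1663 = 42131405/14333397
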